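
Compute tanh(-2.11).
-0.971

tanh(-2.11) = (e^(-2.11) - e^(2.11))/(e^(-2.11) + e^(2.11)) = -0.971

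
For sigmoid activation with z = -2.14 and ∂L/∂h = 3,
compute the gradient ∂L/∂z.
∂L/∂z = 0.2826

σ(-2.14) = 0.1053
σ'(-2.14) = σ(-2.14)(1 - σ(-2.14)) = 0.1053 × 0.8947 = 0.09419
∂L/∂z = ∂L/∂h · σ'(z) = 3 × 0.09419 = 0.2826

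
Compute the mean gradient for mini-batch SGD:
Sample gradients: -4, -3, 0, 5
Average gradient = -0.5

Average = (1/4)(-4 + -3 + 0 + 5) = -2/4 = -0.5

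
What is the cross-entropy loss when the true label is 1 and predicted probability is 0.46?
L = 0.7765

L = -1·log(0.46) - 0·log(0.54) = -log(0.46) = 0.7765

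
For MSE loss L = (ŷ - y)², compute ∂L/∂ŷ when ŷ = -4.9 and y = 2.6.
∂L/∂ŷ = -15.0

∂L/∂ŷ = 2(ŷ - y) = 2(-4.9 - 2.6) = 2(-7.5) = -15.0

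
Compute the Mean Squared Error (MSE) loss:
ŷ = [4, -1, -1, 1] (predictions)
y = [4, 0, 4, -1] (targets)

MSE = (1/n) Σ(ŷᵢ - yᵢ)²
MSE = 7.5

MSE = (1/4)((4-4)² + (-1-0)² + (-1-4)² + (1--1)²) = (1/4)(0 + 1 + 25 + 4) = 7.5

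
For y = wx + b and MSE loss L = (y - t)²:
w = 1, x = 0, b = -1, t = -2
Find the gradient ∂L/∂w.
∂L/∂w = 0

y = wx + b = (1)(0) + -1 = -1
∂L/∂y = 2(y - t) = 2(-1 - -2) = 2
∂y/∂w = x = 0
∂L/∂w = ∂L/∂y · ∂y/∂w = 2 × 0 = 0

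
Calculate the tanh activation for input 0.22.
0.2165

tanh(0.22) = (e^(0.22) - e^(-0.22))/(e^(0.22) + e^(-0.22)) = 0.2165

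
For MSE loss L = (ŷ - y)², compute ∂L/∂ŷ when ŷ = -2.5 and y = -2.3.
∂L/∂ŷ = -0.4

∂L/∂ŷ = 2(ŷ - y) = 2(-2.5 - -2.3) = 2(-0.2) = -0.4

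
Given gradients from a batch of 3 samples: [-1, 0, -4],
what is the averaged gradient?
Average gradient = -1.667

Average = (1/3)(-1 + 0 + -4) = -5/3 = -1.667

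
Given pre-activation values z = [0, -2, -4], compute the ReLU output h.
h = [0, 0, 0]

ReLU applied element-wise: max(0,0)=0, max(0,-2)=0, max(0,-4)=0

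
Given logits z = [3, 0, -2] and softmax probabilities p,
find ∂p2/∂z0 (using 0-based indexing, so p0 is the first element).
∂p2/∂z0 = -0.006036

p = softmax(z) = [0.9465, 0.04712, 0.006377]
p2 = 0.006377, p0 = 0.9465

∂p2/∂z0 = -p2 × p0 = -0.006377 × 0.9465 = -0.006036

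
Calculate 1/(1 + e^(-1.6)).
0.832

sigmoid(1.6) = 1/(1 + e^(-1.6)) = 1/(1 + 0.2019) = 0.832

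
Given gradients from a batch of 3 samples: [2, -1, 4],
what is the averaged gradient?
Average gradient = 1.667

Average = (1/3)(2 + -1 + 4) = 5/3 = 1.667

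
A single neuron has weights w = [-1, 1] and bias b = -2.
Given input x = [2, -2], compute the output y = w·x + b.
y = -6

y = (-1)(2) + (1)(-2) + -2 = -6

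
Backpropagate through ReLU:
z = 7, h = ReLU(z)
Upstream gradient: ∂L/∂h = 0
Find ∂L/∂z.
∂L/∂z = 0

h = ReLU(7) = 7
Since z > 0: ∂h/∂z = 1
∂L/∂z = ∂L/∂h · ∂h/∂z = 0 × 1 = 0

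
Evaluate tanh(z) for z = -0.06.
-0.05993

tanh(-0.06) = (e^(-0.06) - e^(0.06))/(e^(-0.06) + e^(0.06)) = -0.05993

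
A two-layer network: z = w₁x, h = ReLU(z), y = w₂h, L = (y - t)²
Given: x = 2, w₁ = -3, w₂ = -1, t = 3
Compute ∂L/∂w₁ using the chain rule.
∂L/∂w₁ = 0

Forward pass:
z = w₁x = -3×2 = -6
h = ReLU(-6) = 0
y = w₂h = -1×0 = 0

Backward pass:
∂L/∂y = 2(y - t) = 2(0 - 3) = -6
∂y/∂h = w₂ = -1
∂h/∂z = 0 (ReLU derivative)
∂z/∂w₁ = x = 2

∂L/∂w₁ = -6 × -1 × 0 × 2 = 0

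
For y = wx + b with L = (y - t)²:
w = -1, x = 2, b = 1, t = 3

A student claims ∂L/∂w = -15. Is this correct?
Incorrect

y = (-1)(2) + 1 = -1
∂L/∂y = 2(y - t) = 2(-1 - 3) = -8
∂y/∂w = x = 2
∂L/∂w = -8 × 2 = -16

Claimed value: -15
Incorrect: The correct gradient is -16.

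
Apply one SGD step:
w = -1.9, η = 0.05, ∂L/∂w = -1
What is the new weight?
w_new = -1.85

w_new = w - η·∂L/∂w = -1.9 - 0.05×(-1) = -1.9 - (-0.05) = -1.85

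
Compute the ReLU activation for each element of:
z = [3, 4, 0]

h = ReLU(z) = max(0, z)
h = [3, 4, 0]

ReLU applied element-wise: max(0,3)=3, max(0,4)=4, max(0,0)=0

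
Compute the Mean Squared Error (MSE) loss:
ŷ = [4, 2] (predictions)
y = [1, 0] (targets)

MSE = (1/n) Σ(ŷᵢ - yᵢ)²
MSE = 6.5

MSE = (1/2)((4-1)² + (2-0)²) = (1/2)(9 + 4) = 6.5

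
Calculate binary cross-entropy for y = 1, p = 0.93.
L = 0.07257

L = -1·log(0.93) - 0·log(0.07) = -log(0.93) = 0.07257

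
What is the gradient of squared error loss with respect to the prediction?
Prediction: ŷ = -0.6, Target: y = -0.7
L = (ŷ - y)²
∂L/∂ŷ = 0.2

∂L/∂ŷ = 2(ŷ - y) = 2(-0.6 - -0.7) = 2(0.1) = 0.2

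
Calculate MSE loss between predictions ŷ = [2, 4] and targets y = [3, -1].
MSE = 13

MSE = (1/2)((2-3)² + (4--1)²) = (1/2)(1 + 25) = 13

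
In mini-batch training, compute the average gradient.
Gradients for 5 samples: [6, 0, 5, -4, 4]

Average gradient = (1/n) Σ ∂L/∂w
Average gradient = 2.2

Average = (1/5)(6 + 0 + 5 + -4 + 4) = 11/5 = 2.2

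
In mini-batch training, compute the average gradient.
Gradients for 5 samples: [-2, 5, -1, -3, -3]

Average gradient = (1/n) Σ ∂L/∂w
Average gradient = -0.8

Average = (1/5)(-2 + 5 + -1 + -3 + -3) = -4/5 = -0.8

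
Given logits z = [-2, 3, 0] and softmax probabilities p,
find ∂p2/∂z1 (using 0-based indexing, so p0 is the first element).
∂p2/∂z1 = -0.0446

p = softmax(z) = [0.006377, 0.9465, 0.04712]
p2 = 0.04712, p1 = 0.9465

∂p2/∂z1 = -p2 × p1 = -0.04712 × 0.9465 = -0.0446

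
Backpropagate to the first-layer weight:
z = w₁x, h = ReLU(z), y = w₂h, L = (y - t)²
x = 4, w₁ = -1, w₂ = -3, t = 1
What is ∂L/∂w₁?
∂L/∂w₁ = 0

Forward pass:
z = w₁x = -1×4 = -4
h = ReLU(-4) = 0
y = w₂h = -3×0 = 0

Backward pass:
∂L/∂y = 2(y - t) = 2(0 - 1) = -2
∂y/∂h = w₂ = -3
∂h/∂z = 0 (ReLU derivative)
∂z/∂w₁ = x = 4

∂L/∂w₁ = -2 × -3 × 0 × 4 = 0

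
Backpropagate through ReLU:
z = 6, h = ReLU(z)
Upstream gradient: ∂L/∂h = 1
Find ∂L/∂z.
∂L/∂z = 1

h = ReLU(6) = 6
Since z > 0: ∂h/∂z = 1
∂L/∂z = ∂L/∂h · ∂h/∂z = 1 × 1 = 1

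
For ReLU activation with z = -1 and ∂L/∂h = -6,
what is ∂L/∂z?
∂L/∂z = 0

h = ReLU(-1) = 0
Since z < 0: ∂h/∂z = 0
∂L/∂z = ∂L/∂h · ∂h/∂z = -6 × 0 = 0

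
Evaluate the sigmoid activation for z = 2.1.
0.8909

sigmoid(2.1) = 1/(1 + e^(-2.1)) = 1/(1 + 0.1225) = 0.8909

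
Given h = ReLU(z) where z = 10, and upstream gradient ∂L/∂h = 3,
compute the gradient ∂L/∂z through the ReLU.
∂L/∂z = 3

h = ReLU(10) = 10
Since z > 0: ∂h/∂z = 1
∂L/∂z = ∂L/∂h · ∂h/∂z = 3 × 1 = 3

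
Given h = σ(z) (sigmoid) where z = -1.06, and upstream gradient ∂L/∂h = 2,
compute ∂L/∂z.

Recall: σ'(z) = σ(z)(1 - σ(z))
∂L/∂z = 0.3822

σ(-1.06) = 0.2573
σ'(-1.06) = σ(-1.06)(1 - σ(-1.06)) = 0.2573 × 0.7427 = 0.1911
∂L/∂z = ∂L/∂h · σ'(z) = 2 × 0.1911 = 0.3822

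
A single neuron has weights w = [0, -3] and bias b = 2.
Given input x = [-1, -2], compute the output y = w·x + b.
y = 8

y = (0)(-1) + (-3)(-2) + 2 = 8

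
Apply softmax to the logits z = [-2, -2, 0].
p = [0.1065, 0.1065, 0.787]

exp(z) = [0.1353, 0.1353, 1]
Sum = 1.271
p = [0.1065, 0.1065, 0.787]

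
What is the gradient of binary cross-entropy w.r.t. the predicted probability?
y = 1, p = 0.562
∂L/∂p = -1.779

∂L/∂p = -y/p + (1-y)/(1-p) = -1/0.562 + 0 = -1.779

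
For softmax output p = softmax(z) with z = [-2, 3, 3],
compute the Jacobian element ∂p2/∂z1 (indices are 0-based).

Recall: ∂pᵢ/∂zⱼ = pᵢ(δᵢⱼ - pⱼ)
∂p2/∂z1 = -0.2483

p = softmax(z) = [0.003358, 0.4983, 0.4983]
p2 = 0.4983, p1 = 0.4983

∂p2/∂z1 = -p2 × p1 = -0.4983 × 0.4983 = -0.2483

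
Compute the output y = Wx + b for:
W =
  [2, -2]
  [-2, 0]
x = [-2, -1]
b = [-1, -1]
y = [-3, 3]

Wx = [2×-2 + -2×-1, -2×-2 + 0×-1]
   = [-2, 4]
y = Wx + b = [-2 + -1, 4 + -1] = [-3, 3]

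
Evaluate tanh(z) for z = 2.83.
0.9931

tanh(2.83) = (e^(2.83) - e^(-2.83))/(e^(2.83) + e^(-2.83)) = 0.9931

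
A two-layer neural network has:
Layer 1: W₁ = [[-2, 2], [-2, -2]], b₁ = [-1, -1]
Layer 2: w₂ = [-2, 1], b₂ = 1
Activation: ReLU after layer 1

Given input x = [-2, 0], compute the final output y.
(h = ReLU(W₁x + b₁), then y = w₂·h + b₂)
y = -2

Layer 1 pre-activation: z₁ = [3, 3]
After ReLU: h = [3, 3]
Layer 2 output: y = -2×3 + 1×3 + 1 = -2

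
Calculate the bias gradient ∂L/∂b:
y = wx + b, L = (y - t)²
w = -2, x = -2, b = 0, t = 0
∂L/∂b = 8

y = wx + b = (-2)(-2) + 0 = 4
∂L/∂y = 2(y - t) = 2(4 - 0) = 8
∂y/∂b = 1
∂L/∂b = ∂L/∂y · ∂y/∂b = 8 × 1 = 8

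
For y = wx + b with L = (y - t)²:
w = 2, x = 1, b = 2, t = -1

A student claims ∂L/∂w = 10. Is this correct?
Correct

y = (2)(1) + 2 = 4
∂L/∂y = 2(y - t) = 2(4 - -1) = 10
∂y/∂w = x = 1
∂L/∂w = 10 × 1 = 10

Claimed value: 10
Correct: The correct gradient is 10.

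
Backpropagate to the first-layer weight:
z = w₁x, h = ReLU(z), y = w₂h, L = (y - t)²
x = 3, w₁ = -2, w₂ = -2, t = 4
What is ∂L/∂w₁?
∂L/∂w₁ = 0

Forward pass:
z = w₁x = -2×3 = -6
h = ReLU(-6) = 0
y = w₂h = -2×0 = 0

Backward pass:
∂L/∂y = 2(y - t) = 2(0 - 4) = -8
∂y/∂h = w₂ = -2
∂h/∂z = 0 (ReLU derivative)
∂z/∂w₁ = x = 3

∂L/∂w₁ = -8 × -2 × 0 × 3 = 0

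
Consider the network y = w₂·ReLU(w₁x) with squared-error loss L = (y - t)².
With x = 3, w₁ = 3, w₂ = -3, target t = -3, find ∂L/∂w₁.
∂L/∂w₁ = 432

Forward pass:
z = w₁x = 3×3 = 9
h = ReLU(9) = 9
y = w₂h = -3×9 = -27

Backward pass:
∂L/∂y = 2(y - t) = 2(-27 - -3) = -48
∂y/∂h = w₂ = -3
∂h/∂z = 1 (ReLU derivative)
∂z/∂w₁ = x = 3

∂L/∂w₁ = -48 × -3 × 1 × 3 = 432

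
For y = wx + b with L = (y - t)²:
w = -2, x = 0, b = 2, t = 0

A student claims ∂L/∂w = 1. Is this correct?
Incorrect

y = (-2)(0) + 2 = 2
∂L/∂y = 2(y - t) = 2(2 - 0) = 4
∂y/∂w = x = 0
∂L/∂w = 4 × 0 = 0

Claimed value: 1
Incorrect: The correct gradient is 0.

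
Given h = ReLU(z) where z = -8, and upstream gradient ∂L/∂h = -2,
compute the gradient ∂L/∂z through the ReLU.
∂L/∂z = 0

h = ReLU(-8) = 0
Since z < 0: ∂h/∂z = 0
∂L/∂z = ∂L/∂h · ∂h/∂z = -2 × 0 = 0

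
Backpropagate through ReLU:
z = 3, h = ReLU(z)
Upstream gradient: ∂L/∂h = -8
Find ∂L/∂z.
∂L/∂z = -8

h = ReLU(3) = 3
Since z > 0: ∂h/∂z = 1
∂L/∂z = ∂L/∂h · ∂h/∂z = -8 × 1 = -8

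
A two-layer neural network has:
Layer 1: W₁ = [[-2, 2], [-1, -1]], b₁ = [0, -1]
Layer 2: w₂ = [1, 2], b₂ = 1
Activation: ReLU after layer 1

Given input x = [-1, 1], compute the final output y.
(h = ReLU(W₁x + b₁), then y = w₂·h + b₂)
y = 5

Layer 1 pre-activation: z₁ = [4, -1]
After ReLU: h = [4, 0]
Layer 2 output: y = 1×4 + 2×0 + 1 = 5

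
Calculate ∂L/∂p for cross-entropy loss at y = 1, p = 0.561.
∂L/∂p = -1.783

∂L/∂p = -y/p + (1-y)/(1-p) = -1/0.561 + 0 = -1.783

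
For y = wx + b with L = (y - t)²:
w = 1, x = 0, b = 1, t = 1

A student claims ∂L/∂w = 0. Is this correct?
Correct

y = (1)(0) + 1 = 1
∂L/∂y = 2(y - t) = 2(1 - 1) = 0
∂y/∂w = x = 0
∂L/∂w = 0 × 0 = 0

Claimed value: 0
Correct: The correct gradient is 0.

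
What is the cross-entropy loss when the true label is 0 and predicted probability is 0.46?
L = 0.6162

L = -0·log(0.46) - 1·log(0.54) = -log(0.54) = 0.6162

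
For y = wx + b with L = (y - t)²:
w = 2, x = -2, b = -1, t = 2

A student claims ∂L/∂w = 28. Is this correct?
Correct

y = (2)(-2) + -1 = -5
∂L/∂y = 2(y - t) = 2(-5 - 2) = -14
∂y/∂w = x = -2
∂L/∂w = -14 × -2 = 28

Claimed value: 28
Correct: The correct gradient is 28.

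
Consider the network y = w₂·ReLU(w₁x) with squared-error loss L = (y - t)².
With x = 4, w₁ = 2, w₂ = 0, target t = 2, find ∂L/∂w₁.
∂L/∂w₁ = 0

Forward pass:
z = w₁x = 2×4 = 8
h = ReLU(8) = 8
y = w₂h = 0×8 = 0

Backward pass:
∂L/∂y = 2(y - t) = 2(0 - 2) = -4
∂y/∂h = w₂ = 0
∂h/∂z = 1 (ReLU derivative)
∂z/∂w₁ = x = 4

∂L/∂w₁ = -4 × 0 × 1 × 4 = 0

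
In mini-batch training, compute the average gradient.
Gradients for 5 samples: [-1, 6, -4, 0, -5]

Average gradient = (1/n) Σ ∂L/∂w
Average gradient = -0.8

Average = (1/5)(-1 + 6 + -4 + 0 + -5) = -4/5 = -0.8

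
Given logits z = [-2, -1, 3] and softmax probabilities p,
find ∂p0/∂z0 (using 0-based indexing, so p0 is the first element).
∂p0/∂z0 = 0.00653

p = softmax(z) = [0.006573, 0.01787, 0.9756]
p0 = 0.006573

∂p0/∂z0 = p0(1 - p0) = 0.006573 × (1 - 0.006573) = 0.00653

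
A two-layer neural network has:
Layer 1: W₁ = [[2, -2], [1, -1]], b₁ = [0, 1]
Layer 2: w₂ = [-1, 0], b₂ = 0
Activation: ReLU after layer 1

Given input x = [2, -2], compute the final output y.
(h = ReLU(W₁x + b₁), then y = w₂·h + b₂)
y = -8

Layer 1 pre-activation: z₁ = [8, 5]
After ReLU: h = [8, 5]
Layer 2 output: y = -1×8 + 0×5 + 0 = -8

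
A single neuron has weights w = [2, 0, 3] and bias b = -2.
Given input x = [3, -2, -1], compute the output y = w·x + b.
y = 1

y = (2)(3) + (0)(-2) + (3)(-1) + -2 = 1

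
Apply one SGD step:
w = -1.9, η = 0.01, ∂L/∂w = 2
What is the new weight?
w_new = -1.92

w_new = w - η·∂L/∂w = -1.9 - 0.01×(2) = -1.9 - (0.02) = -1.92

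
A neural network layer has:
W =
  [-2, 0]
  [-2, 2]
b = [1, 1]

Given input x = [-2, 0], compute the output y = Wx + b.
y = [5, 5]

Wx = [-2×-2 + 0×0, -2×-2 + 2×0]
   = [4, 4]
y = Wx + b = [4 + 1, 4 + 1] = [5, 5]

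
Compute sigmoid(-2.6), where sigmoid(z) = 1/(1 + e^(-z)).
0.06914

sigmoid(-2.6) = 1/(1 + e^(2.6)) = 1/(1 + 13.46) = 0.06914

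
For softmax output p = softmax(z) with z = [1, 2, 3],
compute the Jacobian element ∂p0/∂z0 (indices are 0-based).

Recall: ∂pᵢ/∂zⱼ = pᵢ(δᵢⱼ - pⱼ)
∂p0/∂z0 = 0.08193

p = softmax(z) = [0.09003, 0.2447, 0.6652]
p0 = 0.09003

∂p0/∂z0 = p0(1 - p0) = 0.09003 × (1 - 0.09003) = 0.08193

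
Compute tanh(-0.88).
-0.7064

tanh(-0.88) = (e^(-0.88) - e^(0.88))/(e^(-0.88) + e^(0.88)) = -0.7064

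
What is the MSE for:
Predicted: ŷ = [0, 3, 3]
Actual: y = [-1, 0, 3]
MSE = 3.333

MSE = (1/3)((0--1)² + (3-0)² + (3-3)²) = (1/3)(1 + 9 + 0) = 3.333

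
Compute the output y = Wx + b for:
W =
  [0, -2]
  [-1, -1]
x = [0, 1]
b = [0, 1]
y = [-2, 0]

Wx = [0×0 + -2×1, -1×0 + -1×1]
   = [-2, -1]
y = Wx + b = [-2 + 0, -1 + 1] = [-2, 0]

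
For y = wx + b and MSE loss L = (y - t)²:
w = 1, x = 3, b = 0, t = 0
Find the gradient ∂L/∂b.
∂L/∂b = 6

y = wx + b = (1)(3) + 0 = 3
∂L/∂y = 2(y - t) = 2(3 - 0) = 6
∂y/∂b = 1
∂L/∂b = ∂L/∂y · ∂y/∂b = 6 × 1 = 6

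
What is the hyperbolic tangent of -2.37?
-0.9827

tanh(-2.37) = (e^(-2.37) - e^(2.37))/(e^(-2.37) + e^(2.37)) = -0.9827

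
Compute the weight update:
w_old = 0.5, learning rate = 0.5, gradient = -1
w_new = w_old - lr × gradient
w_new = 1

w_new = w - η·∂L/∂w = 0.5 - 0.5×(-1) = 0.5 - (-0.5) = 1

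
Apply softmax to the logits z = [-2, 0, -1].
p = [0.09, 0.6652, 0.2447]

exp(z) = [0.1353, 1, 0.3679]
Sum = 1.503
p = [0.09, 0.6652, 0.2447]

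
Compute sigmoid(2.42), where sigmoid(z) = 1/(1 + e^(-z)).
0.9183

sigmoid(2.42) = 1/(1 + e^(-2.42)) = 1/(1 + 0.08892) = 0.9183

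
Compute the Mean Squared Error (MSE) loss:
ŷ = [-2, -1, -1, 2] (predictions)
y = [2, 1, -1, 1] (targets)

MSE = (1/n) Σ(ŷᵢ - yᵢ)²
MSE = 5.25

MSE = (1/4)((-2-2)² + (-1-1)² + (-1--1)² + (2-1)²) = (1/4)(16 + 4 + 0 + 1) = 5.25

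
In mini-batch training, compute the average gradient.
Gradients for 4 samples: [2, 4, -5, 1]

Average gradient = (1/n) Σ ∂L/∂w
Average gradient = 0.5

Average = (1/4)(2 + 4 + -5 + 1) = 2/4 = 0.5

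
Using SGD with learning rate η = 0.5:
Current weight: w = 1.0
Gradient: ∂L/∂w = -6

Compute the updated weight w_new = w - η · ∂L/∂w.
w_new = 4

w_new = w - η·∂L/∂w = 1.0 - 0.5×(-6) = 1.0 - (-3) = 4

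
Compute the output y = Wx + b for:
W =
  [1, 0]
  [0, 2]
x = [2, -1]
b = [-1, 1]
y = [1, -1]

Wx = [1×2 + 0×-1, 0×2 + 2×-1]
   = [2, -2]
y = Wx + b = [2 + -1, -2 + 1] = [1, -1]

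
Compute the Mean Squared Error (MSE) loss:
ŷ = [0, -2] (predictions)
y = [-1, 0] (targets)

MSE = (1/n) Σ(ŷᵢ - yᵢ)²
MSE = 2.5

MSE = (1/2)((0--1)² + (-2-0)²) = (1/2)(1 + 4) = 2.5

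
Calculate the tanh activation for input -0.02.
-0.02

tanh(-0.02) = (e^(-0.02) - e^(0.02))/(e^(-0.02) + e^(0.02)) = -0.02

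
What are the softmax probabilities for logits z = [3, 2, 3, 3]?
p = [0.2969, 0.1092, 0.2969, 0.2969]

exp(z) = [20.09, 7.389, 20.09, 20.09]
Sum = 67.65
p = [0.2969, 0.1092, 0.2969, 0.2969]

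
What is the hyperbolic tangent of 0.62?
0.5511

tanh(0.62) = (e^(0.62) - e^(-0.62))/(e^(0.62) + e^(-0.62)) = 0.5511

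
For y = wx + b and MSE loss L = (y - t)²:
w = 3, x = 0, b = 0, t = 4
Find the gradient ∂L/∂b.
∂L/∂b = -8

y = wx + b = (3)(0) + 0 = 0
∂L/∂y = 2(y - t) = 2(0 - 4) = -8
∂y/∂b = 1
∂L/∂b = ∂L/∂y · ∂y/∂b = -8 × 1 = -8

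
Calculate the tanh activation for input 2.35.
0.982

tanh(2.35) = (e^(2.35) - e^(-2.35))/(e^(2.35) + e^(-2.35)) = 0.982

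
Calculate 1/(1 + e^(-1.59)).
0.8306

sigmoid(1.59) = 1/(1 + e^(-1.59)) = 1/(1 + 0.2039) = 0.8306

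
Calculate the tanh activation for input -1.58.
-0.9186

tanh(-1.58) = (e^(-1.58) - e^(1.58))/(e^(-1.58) + e^(1.58)) = -0.9186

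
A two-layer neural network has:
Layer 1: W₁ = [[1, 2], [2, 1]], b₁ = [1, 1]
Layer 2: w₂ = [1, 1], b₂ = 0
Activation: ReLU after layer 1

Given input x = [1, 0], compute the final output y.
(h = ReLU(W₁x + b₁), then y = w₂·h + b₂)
y = 5

Layer 1 pre-activation: z₁ = [2, 3]
After ReLU: h = [2, 3]
Layer 2 output: y = 1×2 + 1×3 + 0 = 5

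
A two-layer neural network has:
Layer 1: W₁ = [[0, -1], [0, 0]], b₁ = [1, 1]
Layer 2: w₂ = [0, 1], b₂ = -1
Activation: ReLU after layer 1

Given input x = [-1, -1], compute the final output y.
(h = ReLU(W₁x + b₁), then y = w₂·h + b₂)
y = 0

Layer 1 pre-activation: z₁ = [2, 1]
After ReLU: h = [2, 1]
Layer 2 output: y = 0×2 + 1×1 + -1 = 0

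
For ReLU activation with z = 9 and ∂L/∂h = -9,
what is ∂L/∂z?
∂L/∂z = -9

h = ReLU(9) = 9
Since z > 0: ∂h/∂z = 1
∂L/∂z = ∂L/∂h · ∂h/∂z = -9 × 1 = -9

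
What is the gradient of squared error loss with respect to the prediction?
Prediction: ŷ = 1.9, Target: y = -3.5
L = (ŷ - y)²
∂L/∂ŷ = 10.8

∂L/∂ŷ = 2(ŷ - y) = 2(1.9 - -3.5) = 2(5.4) = 10.8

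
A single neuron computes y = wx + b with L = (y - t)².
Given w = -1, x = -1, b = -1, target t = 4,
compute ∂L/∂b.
∂L/∂b = -8

y = wx + b = (-1)(-1) + -1 = 0
∂L/∂y = 2(y - t) = 2(0 - 4) = -8
∂y/∂b = 1
∂L/∂b = ∂L/∂y · ∂y/∂b = -8 × 1 = -8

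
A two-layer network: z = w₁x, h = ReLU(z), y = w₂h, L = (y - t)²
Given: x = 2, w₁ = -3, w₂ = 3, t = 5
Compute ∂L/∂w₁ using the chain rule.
∂L/∂w₁ = 0

Forward pass:
z = w₁x = -3×2 = -6
h = ReLU(-6) = 0
y = w₂h = 3×0 = 0

Backward pass:
∂L/∂y = 2(y - t) = 2(0 - 5) = -10
∂y/∂h = w₂ = 3
∂h/∂z = 0 (ReLU derivative)
∂z/∂w₁ = x = 2

∂L/∂w₁ = -10 × 3 × 0 × 2 = 0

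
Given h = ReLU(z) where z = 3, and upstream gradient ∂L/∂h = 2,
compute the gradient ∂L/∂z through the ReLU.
∂L/∂z = 2

h = ReLU(3) = 3
Since z > 0: ∂h/∂z = 1
∂L/∂z = ∂L/∂h · ∂h/∂z = 2 × 1 = 2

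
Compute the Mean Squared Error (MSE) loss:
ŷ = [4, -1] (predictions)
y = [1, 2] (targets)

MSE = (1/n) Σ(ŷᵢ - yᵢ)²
MSE = 9

MSE = (1/2)((4-1)² + (-1-2)²) = (1/2)(9 + 9) = 9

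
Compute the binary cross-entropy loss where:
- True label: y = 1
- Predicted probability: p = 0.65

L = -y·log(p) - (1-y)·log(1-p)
L = 0.4308

L = -1·log(0.65) - 0·log(0.35) = -log(0.65) = 0.4308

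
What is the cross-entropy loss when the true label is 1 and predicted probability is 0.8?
L = 0.2231

L = -1·log(0.8) - 0·log(0.2) = -log(0.8) = 0.2231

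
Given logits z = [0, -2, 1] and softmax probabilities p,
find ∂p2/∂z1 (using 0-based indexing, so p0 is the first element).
∂p2/∂z1 = -0.02477

p = softmax(z) = [0.2595, 0.03512, 0.7054]
p2 = 0.7054, p1 = 0.03512

∂p2/∂z1 = -p2 × p1 = -0.7054 × 0.03512 = -0.02477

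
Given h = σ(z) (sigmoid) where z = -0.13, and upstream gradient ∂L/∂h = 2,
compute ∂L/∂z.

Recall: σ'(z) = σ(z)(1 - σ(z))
∂L/∂z = 0.4979

σ(-0.13) = 0.4675
σ'(-0.13) = σ(-0.13)(1 - σ(-0.13)) = 0.4675 × 0.5325 = 0.2489
∂L/∂z = ∂L/∂h · σ'(z) = 2 × 0.2489 = 0.4979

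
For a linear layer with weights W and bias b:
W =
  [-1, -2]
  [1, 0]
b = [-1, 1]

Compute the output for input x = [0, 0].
y = [-1, 1]

Wx = [-1×0 + -2×0, 1×0 + 0×0]
   = [0, 0]
y = Wx + b = [0 + -1, 0 + 1] = [-1, 1]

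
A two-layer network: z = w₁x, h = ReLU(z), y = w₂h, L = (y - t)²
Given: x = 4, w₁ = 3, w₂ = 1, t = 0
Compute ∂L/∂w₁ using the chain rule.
∂L/∂w₁ = 96

Forward pass:
z = w₁x = 3×4 = 12
h = ReLU(12) = 12
y = w₂h = 1×12 = 12

Backward pass:
∂L/∂y = 2(y - t) = 2(12 - 0) = 24
∂y/∂h = w₂ = 1
∂h/∂z = 1 (ReLU derivative)
∂z/∂w₁ = x = 4

∂L/∂w₁ = 24 × 1 × 1 × 4 = 96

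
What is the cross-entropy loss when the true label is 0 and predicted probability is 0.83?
L = 1.772

L = -0·log(0.83) - 1·log(0.17) = -log(0.17) = 1.772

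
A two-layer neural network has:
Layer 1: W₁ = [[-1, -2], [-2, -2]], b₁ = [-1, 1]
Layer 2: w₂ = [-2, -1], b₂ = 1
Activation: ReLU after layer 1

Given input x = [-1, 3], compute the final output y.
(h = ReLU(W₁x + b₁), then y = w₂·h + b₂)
y = 1

Layer 1 pre-activation: z₁ = [-6, -3]
After ReLU: h = [0, 0]
Layer 2 output: y = -2×0 + -1×0 + 1 = 1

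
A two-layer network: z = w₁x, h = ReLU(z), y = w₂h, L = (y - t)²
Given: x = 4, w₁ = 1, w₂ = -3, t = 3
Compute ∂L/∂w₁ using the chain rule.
∂L/∂w₁ = 360

Forward pass:
z = w₁x = 1×4 = 4
h = ReLU(4) = 4
y = w₂h = -3×4 = -12

Backward pass:
∂L/∂y = 2(y - t) = 2(-12 - 3) = -30
∂y/∂h = w₂ = -3
∂h/∂z = 1 (ReLU derivative)
∂z/∂w₁ = x = 4

∂L/∂w₁ = -30 × -3 × 1 × 4 = 360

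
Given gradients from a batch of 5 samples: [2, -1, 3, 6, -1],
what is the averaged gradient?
Average gradient = 1.8

Average = (1/5)(2 + -1 + 3 + 6 + -1) = 9/5 = 1.8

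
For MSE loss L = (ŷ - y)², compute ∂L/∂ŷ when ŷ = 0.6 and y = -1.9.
∂L/∂ŷ = 5.0

∂L/∂ŷ = 2(ŷ - y) = 2(0.6 - -1.9) = 2(2.5) = 5.0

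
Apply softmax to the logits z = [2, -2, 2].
p = [0.4955, 0.0091, 0.4955]

exp(z) = [7.389, 0.1353, 7.389]
Sum = 14.91
p = [0.4955, 0.0091, 0.4955]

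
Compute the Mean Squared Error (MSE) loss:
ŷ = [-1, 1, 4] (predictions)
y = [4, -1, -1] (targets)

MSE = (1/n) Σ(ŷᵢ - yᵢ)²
MSE = 18

MSE = (1/3)((-1-4)² + (1--1)² + (4--1)²) = (1/3)(25 + 4 + 25) = 18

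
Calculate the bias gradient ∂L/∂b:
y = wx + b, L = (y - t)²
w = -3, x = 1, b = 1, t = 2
∂L/∂b = -8

y = wx + b = (-3)(1) + 1 = -2
∂L/∂y = 2(y - t) = 2(-2 - 2) = -8
∂y/∂b = 1
∂L/∂b = ∂L/∂y · ∂y/∂b = -8 × 1 = -8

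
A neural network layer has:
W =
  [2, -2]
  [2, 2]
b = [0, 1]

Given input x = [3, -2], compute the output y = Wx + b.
y = [10, 3]

Wx = [2×3 + -2×-2, 2×3 + 2×-2]
   = [10, 2]
y = Wx + b = [10 + 0, 2 + 1] = [10, 3]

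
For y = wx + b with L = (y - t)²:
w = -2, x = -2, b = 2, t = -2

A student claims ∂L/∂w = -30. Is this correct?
Incorrect

y = (-2)(-2) + 2 = 6
∂L/∂y = 2(y - t) = 2(6 - -2) = 16
∂y/∂w = x = -2
∂L/∂w = 16 × -2 = -32

Claimed value: -30
Incorrect: The correct gradient is -32.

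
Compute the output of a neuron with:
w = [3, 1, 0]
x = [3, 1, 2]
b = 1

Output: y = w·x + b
y = 11

y = (3)(3) + (1)(1) + (0)(2) + 1 = 11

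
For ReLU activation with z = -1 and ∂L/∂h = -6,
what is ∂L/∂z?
∂L/∂z = 0

h = ReLU(-1) = 0
Since z < 0: ∂h/∂z = 0
∂L/∂z = ∂L/∂h · ∂h/∂z = -6 × 0 = 0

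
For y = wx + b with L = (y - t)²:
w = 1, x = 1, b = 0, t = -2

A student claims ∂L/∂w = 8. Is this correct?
Incorrect

y = (1)(1) + 0 = 1
∂L/∂y = 2(y - t) = 2(1 - -2) = 6
∂y/∂w = x = 1
∂L/∂w = 6 × 1 = 6

Claimed value: 8
Incorrect: The correct gradient is 6.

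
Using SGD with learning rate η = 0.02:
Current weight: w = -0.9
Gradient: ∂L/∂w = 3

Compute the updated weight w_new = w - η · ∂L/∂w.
w_new = -0.96

w_new = w - η·∂L/∂w = -0.9 - 0.02×(3) = -0.9 - (0.06) = -0.96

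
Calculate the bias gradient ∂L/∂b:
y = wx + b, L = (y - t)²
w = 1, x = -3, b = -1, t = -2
∂L/∂b = -4

y = wx + b = (1)(-3) + -1 = -4
∂L/∂y = 2(y - t) = 2(-4 - -2) = -4
∂y/∂b = 1
∂L/∂b = ∂L/∂y · ∂y/∂b = -4 × 1 = -4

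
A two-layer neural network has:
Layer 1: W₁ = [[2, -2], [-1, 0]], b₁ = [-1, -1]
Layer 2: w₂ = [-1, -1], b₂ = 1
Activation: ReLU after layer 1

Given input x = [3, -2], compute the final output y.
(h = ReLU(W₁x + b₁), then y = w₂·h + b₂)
y = -8

Layer 1 pre-activation: z₁ = [9, -4]
After ReLU: h = [9, 0]
Layer 2 output: y = -1×9 + -1×0 + 1 = -8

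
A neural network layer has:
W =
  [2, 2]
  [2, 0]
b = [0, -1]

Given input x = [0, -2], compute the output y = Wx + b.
y = [-4, -1]

Wx = [2×0 + 2×-2, 2×0 + 0×-2]
   = [-4, 0]
y = Wx + b = [-4 + 0, 0 + -1] = [-4, -1]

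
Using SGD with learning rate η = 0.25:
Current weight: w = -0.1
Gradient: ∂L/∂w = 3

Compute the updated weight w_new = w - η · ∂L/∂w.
w_new = -0.85

w_new = w - η·∂L/∂w = -0.1 - 0.25×(3) = -0.1 - (0.75) = -0.85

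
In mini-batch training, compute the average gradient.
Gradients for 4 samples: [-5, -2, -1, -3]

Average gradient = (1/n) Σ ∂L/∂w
Average gradient = -2.75

Average = (1/4)(-5 + -2 + -1 + -3) = -11/4 = -2.75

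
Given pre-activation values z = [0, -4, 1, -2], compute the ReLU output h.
h = [0, 0, 1, 0]

ReLU applied element-wise: max(0,0)=0, max(0,-4)=0, max(0,1)=1, max(0,-2)=0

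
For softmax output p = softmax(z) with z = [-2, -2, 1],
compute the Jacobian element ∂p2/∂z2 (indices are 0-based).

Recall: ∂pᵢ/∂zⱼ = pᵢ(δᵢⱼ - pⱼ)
∂p2/∂z2 = 0.08236

p = softmax(z) = [0.04528, 0.04528, 0.9094]
p2 = 0.9094

∂p2/∂z2 = p2(1 - p2) = 0.9094 × (1 - 0.9094) = 0.08236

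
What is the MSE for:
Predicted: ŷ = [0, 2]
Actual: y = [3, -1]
MSE = 9

MSE = (1/2)((0-3)² + (2--1)²) = (1/2)(9 + 9) = 9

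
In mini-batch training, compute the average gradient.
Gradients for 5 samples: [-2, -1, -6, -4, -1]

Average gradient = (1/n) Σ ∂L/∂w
Average gradient = -2.8

Average = (1/5)(-2 + -1 + -6 + -4 + -1) = -14/5 = -2.8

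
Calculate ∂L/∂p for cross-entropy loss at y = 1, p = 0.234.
∂L/∂p = -4.274

∂L/∂p = -y/p + (1-y)/(1-p) = -1/0.234 + 0 = -4.274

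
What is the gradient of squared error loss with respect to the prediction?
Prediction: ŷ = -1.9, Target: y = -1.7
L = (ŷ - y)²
∂L/∂ŷ = -0.4

∂L/∂ŷ = 2(ŷ - y) = 2(-1.9 - -1.7) = 2(-0.2) = -0.4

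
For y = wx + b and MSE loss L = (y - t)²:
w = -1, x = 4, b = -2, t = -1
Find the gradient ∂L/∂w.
∂L/∂w = -40

y = wx + b = (-1)(4) + -2 = -6
∂L/∂y = 2(y - t) = 2(-6 - -1) = -10
∂y/∂w = x = 4
∂L/∂w = ∂L/∂y · ∂y/∂w = -10 × 4 = -40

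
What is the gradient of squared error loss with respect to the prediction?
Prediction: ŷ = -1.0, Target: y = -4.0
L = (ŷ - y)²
∂L/∂ŷ = 6.0

∂L/∂ŷ = 2(ŷ - y) = 2(-1.0 - -4.0) = 2(3.0) = 6.0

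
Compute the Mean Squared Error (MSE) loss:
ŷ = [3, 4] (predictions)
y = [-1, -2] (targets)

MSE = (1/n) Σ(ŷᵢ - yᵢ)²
MSE = 26

MSE = (1/2)((3--1)² + (4--2)²) = (1/2)(16 + 36) = 26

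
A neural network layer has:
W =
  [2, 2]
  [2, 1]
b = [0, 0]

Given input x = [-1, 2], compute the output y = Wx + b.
y = [2, 0]

Wx = [2×-1 + 2×2, 2×-1 + 1×2]
   = [2, 0]
y = Wx + b = [2 + 0, 0 + 0] = [2, 0]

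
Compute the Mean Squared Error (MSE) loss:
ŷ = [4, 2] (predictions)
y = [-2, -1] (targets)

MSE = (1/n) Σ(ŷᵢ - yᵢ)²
MSE = 22.5

MSE = (1/2)((4--2)² + (2--1)²) = (1/2)(36 + 9) = 22.5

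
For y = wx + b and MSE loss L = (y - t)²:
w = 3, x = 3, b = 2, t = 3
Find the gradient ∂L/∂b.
∂L/∂b = 16

y = wx + b = (3)(3) + 2 = 11
∂L/∂y = 2(y - t) = 2(11 - 3) = 16
∂y/∂b = 1
∂L/∂b = ∂L/∂y · ∂y/∂b = 16 × 1 = 16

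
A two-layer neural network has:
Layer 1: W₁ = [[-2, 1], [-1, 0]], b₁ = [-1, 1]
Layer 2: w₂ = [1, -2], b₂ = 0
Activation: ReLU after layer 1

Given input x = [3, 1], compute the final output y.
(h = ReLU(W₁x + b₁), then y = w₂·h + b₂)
y = 0

Layer 1 pre-activation: z₁ = [-6, -2]
After ReLU: h = [0, 0]
Layer 2 output: y = 1×0 + -2×0 + 0 = 0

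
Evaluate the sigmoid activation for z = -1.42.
0.1947

sigmoid(-1.42) = 1/(1 + e^(1.42)) = 1/(1 + 4.137) = 0.1947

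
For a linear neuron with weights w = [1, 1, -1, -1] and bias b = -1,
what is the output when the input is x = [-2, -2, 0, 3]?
y = -8

y = (1)(-2) + (1)(-2) + (-1)(0) + (-1)(3) + -1 = -8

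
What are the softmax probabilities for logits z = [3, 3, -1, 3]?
p = [0.3313, 0.3313, 0.0061, 0.3313]

exp(z) = [20.09, 20.09, 0.3679, 20.09]
Sum = 60.62
p = [0.3313, 0.3313, 0.0061, 0.3313]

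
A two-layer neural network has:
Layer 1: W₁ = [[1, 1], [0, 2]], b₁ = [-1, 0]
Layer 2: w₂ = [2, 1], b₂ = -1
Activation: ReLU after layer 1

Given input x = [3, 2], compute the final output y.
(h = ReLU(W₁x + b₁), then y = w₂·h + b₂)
y = 11

Layer 1 pre-activation: z₁ = [4, 4]
After ReLU: h = [4, 4]
Layer 2 output: y = 2×4 + 1×4 + -1 = 11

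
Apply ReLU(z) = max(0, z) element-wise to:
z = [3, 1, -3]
h = [3, 1, 0]

ReLU applied element-wise: max(0,3)=3, max(0,1)=1, max(0,-3)=0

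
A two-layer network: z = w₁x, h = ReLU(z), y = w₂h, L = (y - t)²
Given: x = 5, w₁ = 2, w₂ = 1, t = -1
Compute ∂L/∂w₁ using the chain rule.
∂L/∂w₁ = 110

Forward pass:
z = w₁x = 2×5 = 10
h = ReLU(10) = 10
y = w₂h = 1×10 = 10

Backward pass:
∂L/∂y = 2(y - t) = 2(10 - -1) = 22
∂y/∂h = w₂ = 1
∂h/∂z = 1 (ReLU derivative)
∂z/∂w₁ = x = 5

∂L/∂w₁ = 22 × 1 × 1 × 5 = 110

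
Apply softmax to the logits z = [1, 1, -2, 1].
p = [0.3279, 0.3279, 0.0163, 0.3279]

exp(z) = [2.718, 2.718, 0.1353, 2.718]
Sum = 8.29
p = [0.3279, 0.3279, 0.0163, 0.3279]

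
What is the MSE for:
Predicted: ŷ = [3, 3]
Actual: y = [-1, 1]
MSE = 10

MSE = (1/2)((3--1)² + (3-1)²) = (1/2)(16 + 4) = 10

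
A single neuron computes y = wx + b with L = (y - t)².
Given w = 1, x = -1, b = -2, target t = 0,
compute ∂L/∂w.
∂L/∂w = 6

y = wx + b = (1)(-1) + -2 = -3
∂L/∂y = 2(y - t) = 2(-3 - 0) = -6
∂y/∂w = x = -1
∂L/∂w = ∂L/∂y · ∂y/∂w = -6 × -1 = 6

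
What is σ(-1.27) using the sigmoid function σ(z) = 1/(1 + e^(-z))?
0.2193

sigmoid(-1.27) = 1/(1 + e^(1.27)) = 1/(1 + 3.561) = 0.2193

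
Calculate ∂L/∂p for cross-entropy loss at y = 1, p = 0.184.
∂L/∂p = -5.435

∂L/∂p = -y/p + (1-y)/(1-p) = -1/0.184 + 0 = -5.435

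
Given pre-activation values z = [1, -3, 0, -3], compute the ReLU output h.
h = [1, 0, 0, 0]

ReLU applied element-wise: max(0,1)=1, max(0,-3)=0, max(0,0)=0, max(0,-3)=0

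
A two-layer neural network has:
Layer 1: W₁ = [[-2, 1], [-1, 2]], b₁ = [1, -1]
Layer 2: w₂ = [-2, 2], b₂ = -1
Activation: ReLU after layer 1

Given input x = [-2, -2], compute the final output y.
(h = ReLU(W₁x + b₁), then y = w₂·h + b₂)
y = -7

Layer 1 pre-activation: z₁ = [3, -3]
After ReLU: h = [3, 0]
Layer 2 output: y = -2×3 + 2×0 + -1 = -7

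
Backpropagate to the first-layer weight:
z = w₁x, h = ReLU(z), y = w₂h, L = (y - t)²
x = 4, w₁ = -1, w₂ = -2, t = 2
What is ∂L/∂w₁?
∂L/∂w₁ = 0

Forward pass:
z = w₁x = -1×4 = -4
h = ReLU(-4) = 0
y = w₂h = -2×0 = 0

Backward pass:
∂L/∂y = 2(y - t) = 2(0 - 2) = -4
∂y/∂h = w₂ = -2
∂h/∂z = 0 (ReLU derivative)
∂z/∂w₁ = x = 4

∂L/∂w₁ = -4 × -2 × 0 × 4 = 0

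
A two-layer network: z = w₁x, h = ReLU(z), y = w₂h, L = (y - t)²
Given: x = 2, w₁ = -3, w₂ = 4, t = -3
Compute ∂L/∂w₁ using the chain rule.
∂L/∂w₁ = 0

Forward pass:
z = w₁x = -3×2 = -6
h = ReLU(-6) = 0
y = w₂h = 4×0 = 0

Backward pass:
∂L/∂y = 2(y - t) = 2(0 - -3) = 6
∂y/∂h = w₂ = 4
∂h/∂z = 0 (ReLU derivative)
∂z/∂w₁ = x = 2

∂L/∂w₁ = 6 × 4 × 0 × 2 = 0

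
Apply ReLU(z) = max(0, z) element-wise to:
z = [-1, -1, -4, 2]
h = [0, 0, 0, 2]

ReLU applied element-wise: max(0,-1)=0, max(0,-1)=0, max(0,-4)=0, max(0,2)=2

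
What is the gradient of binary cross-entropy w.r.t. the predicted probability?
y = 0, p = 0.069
∂L/∂p = 1.074

∂L/∂p = -y/p + (1-y)/(1-p) = 0 + 1/0.931 = 1.074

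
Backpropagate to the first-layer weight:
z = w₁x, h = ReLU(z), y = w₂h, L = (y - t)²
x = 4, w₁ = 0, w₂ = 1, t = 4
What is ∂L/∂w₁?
∂L/∂w₁ = 0

Forward pass:
z = w₁x = 0×4 = 0
h = ReLU(0) = 0
y = w₂h = 1×0 = 0

Backward pass:
∂L/∂y = 2(y - t) = 2(0 - 4) = -8
∂y/∂h = w₂ = 1
∂h/∂z = 0 (ReLU derivative)
∂z/∂w₁ = x = 4

∂L/∂w₁ = -8 × 1 × 0 × 4 = 0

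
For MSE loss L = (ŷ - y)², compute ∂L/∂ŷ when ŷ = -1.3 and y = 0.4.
∂L/∂ŷ = -3.4

∂L/∂ŷ = 2(ŷ - y) = 2(-1.3 - 0.4) = 2(-1.7) = -3.4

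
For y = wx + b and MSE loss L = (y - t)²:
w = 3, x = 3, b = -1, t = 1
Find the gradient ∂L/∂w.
∂L/∂w = 42

y = wx + b = (3)(3) + -1 = 8
∂L/∂y = 2(y - t) = 2(8 - 1) = 14
∂y/∂w = x = 3
∂L/∂w = ∂L/∂y · ∂y/∂w = 14 × 3 = 42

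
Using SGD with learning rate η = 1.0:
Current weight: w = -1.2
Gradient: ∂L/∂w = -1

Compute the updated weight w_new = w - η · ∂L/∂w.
w_new = -0.2

w_new = w - η·∂L/∂w = -1.2 - 1.0×(-1) = -1.2 - (-1) = -0.2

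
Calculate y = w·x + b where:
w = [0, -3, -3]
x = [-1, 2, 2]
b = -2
y = -14

y = (0)(-1) + (-3)(2) + (-3)(2) + -2 = -14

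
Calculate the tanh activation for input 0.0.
0

tanh(0.0) = (e^(0.0) - e^(0.0))/(e^(0.0) + e^(0.0)) = 0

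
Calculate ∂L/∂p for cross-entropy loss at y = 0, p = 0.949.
∂L/∂p = 19.61

∂L/∂p = -y/p + (1-y)/(1-p) = 0 + 1/0.051 = 19.61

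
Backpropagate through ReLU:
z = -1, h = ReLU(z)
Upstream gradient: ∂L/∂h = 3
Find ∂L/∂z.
∂L/∂z = 0

h = ReLU(-1) = 0
Since z < 0: ∂h/∂z = 0
∂L/∂z = ∂L/∂h · ∂h/∂z = 3 × 0 = 0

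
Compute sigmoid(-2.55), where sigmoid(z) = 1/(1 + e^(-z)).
0.07243

sigmoid(-2.55) = 1/(1 + e^(2.55)) = 1/(1 + 12.81) = 0.07243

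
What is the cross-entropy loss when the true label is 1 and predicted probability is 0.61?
L = 0.4943

L = -1·log(0.61) - 0·log(0.39) = -log(0.61) = 0.4943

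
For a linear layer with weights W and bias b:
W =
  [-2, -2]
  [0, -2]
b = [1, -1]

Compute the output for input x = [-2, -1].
y = [7, 1]

Wx = [-2×-2 + -2×-1, 0×-2 + -2×-1]
   = [6, 2]
y = Wx + b = [6 + 1, 2 + -1] = [7, 1]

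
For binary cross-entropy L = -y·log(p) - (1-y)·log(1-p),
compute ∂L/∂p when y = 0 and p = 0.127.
∂L/∂p = 1.145

∂L/∂p = -y/p + (1-y)/(1-p) = 0 + 1/0.873 = 1.145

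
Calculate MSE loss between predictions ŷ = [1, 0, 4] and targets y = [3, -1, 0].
MSE = 7

MSE = (1/3)((1-3)² + (0--1)² + (4-0)²) = (1/3)(4 + 1 + 16) = 7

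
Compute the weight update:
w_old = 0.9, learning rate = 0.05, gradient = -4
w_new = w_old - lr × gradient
w_new = 1.1

w_new = w - η·∂L/∂w = 0.9 - 0.05×(-4) = 0.9 - (-0.2) = 1.1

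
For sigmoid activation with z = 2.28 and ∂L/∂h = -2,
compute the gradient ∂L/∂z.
∂L/∂z = -0.1684

σ(2.28) = 0.9072
σ'(2.28) = σ(2.28)(1 - σ(2.28)) = 0.9072 × 0.09279 = 0.08418
∂L/∂z = ∂L/∂h · σ'(z) = -2 × 0.08418 = -0.1684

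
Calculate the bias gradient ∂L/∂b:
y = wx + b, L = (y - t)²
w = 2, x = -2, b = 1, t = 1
∂L/∂b = -8

y = wx + b = (2)(-2) + 1 = -3
∂L/∂y = 2(y - t) = 2(-3 - 1) = -8
∂y/∂b = 1
∂L/∂b = ∂L/∂y · ∂y/∂b = -8 × 1 = -8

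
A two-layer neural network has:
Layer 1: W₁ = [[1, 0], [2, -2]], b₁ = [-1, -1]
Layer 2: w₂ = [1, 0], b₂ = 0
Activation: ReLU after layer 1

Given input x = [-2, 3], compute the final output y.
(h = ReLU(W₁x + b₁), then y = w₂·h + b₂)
y = 0

Layer 1 pre-activation: z₁ = [-3, -11]
After ReLU: h = [0, 0]
Layer 2 output: y = 1×0 + 0×0 + 0 = 0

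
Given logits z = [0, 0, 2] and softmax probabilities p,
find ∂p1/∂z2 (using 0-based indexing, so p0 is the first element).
∂p1/∂z2 = -0.08382

p = softmax(z) = [0.1065, 0.1065, 0.787]
p1 = 0.1065, p2 = 0.787

∂p1/∂z2 = -p1 × p2 = -0.1065 × 0.787 = -0.08382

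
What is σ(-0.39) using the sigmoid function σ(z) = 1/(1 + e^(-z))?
0.4037

sigmoid(-0.39) = 1/(1 + e^(0.39)) = 1/(1 + 1.477) = 0.4037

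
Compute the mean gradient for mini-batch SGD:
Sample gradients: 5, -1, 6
Average gradient = 3.333

Average = (1/3)(5 + -1 + 6) = 10/3 = 3.333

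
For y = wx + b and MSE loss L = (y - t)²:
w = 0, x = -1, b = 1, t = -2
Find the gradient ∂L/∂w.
∂L/∂w = -6

y = wx + b = (0)(-1) + 1 = 1
∂L/∂y = 2(y - t) = 2(1 - -2) = 6
∂y/∂w = x = -1
∂L/∂w = ∂L/∂y · ∂y/∂w = 6 × -1 = -6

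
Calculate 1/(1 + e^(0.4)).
0.4013

sigmoid(-0.4) = 1/(1 + e^(0.4)) = 1/(1 + 1.492) = 0.4013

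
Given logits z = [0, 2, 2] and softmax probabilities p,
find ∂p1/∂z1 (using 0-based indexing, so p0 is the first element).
∂p1/∂z1 = 0.249

p = softmax(z) = [0.06338, 0.4683, 0.4683]
p1 = 0.4683

∂p1/∂z1 = p1(1 - p1) = 0.4683 × (1 - 0.4683) = 0.249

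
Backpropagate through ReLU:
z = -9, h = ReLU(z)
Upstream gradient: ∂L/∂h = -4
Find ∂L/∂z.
∂L/∂z = 0

h = ReLU(-9) = 0
Since z < 0: ∂h/∂z = 0
∂L/∂z = ∂L/∂h · ∂h/∂z = -4 × 0 = 0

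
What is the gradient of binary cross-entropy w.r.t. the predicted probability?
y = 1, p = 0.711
∂L/∂p = -1.406

∂L/∂p = -y/p + (1-y)/(1-p) = -1/0.711 + 0 = -1.406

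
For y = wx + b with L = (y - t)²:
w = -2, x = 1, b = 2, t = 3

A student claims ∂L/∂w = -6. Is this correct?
Correct

y = (-2)(1) + 2 = 0
∂L/∂y = 2(y - t) = 2(0 - 3) = -6
∂y/∂w = x = 1
∂L/∂w = -6 × 1 = -6

Claimed value: -6
Correct: The correct gradient is -6.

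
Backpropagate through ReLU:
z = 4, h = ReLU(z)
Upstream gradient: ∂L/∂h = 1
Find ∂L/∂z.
∂L/∂z = 1

h = ReLU(4) = 4
Since z > 0: ∂h/∂z = 1
∂L/∂z = ∂L/∂h · ∂h/∂z = 1 × 1 = 1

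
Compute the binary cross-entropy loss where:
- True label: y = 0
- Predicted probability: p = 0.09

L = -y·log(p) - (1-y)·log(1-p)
L = 0.09431

L = -0·log(0.09) - 1·log(0.91) = -log(0.91) = 0.09431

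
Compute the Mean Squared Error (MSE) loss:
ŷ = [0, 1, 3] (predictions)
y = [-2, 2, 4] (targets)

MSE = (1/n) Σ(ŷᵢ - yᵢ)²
MSE = 2

MSE = (1/3)((0--2)² + (1-2)² + (3-4)²) = (1/3)(4 + 1 + 1) = 2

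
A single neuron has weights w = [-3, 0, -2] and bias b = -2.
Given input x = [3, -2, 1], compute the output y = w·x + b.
y = -13

y = (-3)(3) + (0)(-2) + (-2)(1) + -2 = -13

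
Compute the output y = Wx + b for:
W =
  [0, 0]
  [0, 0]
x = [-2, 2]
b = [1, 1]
y = [1, 1]

Wx = [0×-2 + 0×2, 0×-2 + 0×2]
   = [0, 0]
y = Wx + b = [0 + 1, 0 + 1] = [1, 1]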